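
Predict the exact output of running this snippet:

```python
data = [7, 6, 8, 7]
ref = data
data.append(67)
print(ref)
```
[7, 6, 8, 7, 67]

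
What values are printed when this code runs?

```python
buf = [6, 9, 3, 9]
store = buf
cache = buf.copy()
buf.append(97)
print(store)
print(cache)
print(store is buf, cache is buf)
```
[6, 9, 3, 9, 97]
[6, 9, 3, 9]
True False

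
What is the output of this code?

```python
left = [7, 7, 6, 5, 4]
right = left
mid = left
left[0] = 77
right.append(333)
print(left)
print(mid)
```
[77, 7, 6, 5, 4, 333]
[77, 7, 6, 5, 4, 333]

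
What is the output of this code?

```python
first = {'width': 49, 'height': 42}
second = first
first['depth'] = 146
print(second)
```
{'width': 49, 'height': 42, 'depth': 146}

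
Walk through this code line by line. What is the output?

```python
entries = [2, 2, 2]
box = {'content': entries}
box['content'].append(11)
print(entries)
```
[2, 2, 2, 11]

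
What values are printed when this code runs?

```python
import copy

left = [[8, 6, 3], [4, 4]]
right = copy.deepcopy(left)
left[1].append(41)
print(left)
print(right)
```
[[8, 6, 3], [4, 4, 41]]
[[8, 6, 3], [4, 4]]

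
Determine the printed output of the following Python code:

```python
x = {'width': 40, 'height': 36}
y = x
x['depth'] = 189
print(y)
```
{'width': 40, 'height': 36, 'depth': 189}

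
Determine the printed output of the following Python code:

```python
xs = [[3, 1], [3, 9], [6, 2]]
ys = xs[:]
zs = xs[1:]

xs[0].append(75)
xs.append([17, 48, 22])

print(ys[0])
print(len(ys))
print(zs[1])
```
[3, 1, 75]
3
[6, 2]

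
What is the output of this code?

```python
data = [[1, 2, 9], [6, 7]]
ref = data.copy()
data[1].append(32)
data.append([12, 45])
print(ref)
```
[[1, 2, 9], [6, 7, 32]]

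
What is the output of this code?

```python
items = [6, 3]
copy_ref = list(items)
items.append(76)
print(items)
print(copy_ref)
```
[6, 3, 76]
[6, 3]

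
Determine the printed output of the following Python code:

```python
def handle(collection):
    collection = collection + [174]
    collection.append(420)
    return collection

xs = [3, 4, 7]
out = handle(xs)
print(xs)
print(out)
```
[3, 4, 7]
[3, 4, 7, 174, 420]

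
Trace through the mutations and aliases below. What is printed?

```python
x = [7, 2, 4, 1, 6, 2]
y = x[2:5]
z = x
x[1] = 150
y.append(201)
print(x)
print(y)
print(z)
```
[7, 150, 4, 1, 6, 2]
[4, 1, 6, 201]
[7, 150, 4, 1, 6, 2]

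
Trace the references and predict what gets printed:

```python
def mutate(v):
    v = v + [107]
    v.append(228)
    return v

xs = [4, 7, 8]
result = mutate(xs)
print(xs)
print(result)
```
[4, 7, 8]
[4, 7, 8, 107, 228]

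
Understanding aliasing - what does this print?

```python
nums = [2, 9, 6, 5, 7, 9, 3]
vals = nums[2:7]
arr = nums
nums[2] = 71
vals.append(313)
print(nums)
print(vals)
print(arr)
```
[2, 9, 71, 5, 7, 9, 3]
[6, 5, 7, 9, 3, 313]
[2, 9, 71, 5, 7, 9, 3]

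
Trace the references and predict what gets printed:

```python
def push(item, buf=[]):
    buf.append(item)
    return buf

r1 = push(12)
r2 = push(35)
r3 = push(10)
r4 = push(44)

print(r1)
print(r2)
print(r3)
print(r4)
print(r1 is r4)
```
[12, 35, 10, 44]
[12, 35, 10, 44]
[12, 35, 10, 44]
[12, 35, 10, 44]
True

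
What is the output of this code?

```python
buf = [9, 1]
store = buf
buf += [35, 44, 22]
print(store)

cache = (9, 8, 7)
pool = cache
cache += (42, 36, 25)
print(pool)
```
[9, 1, 35, 44, 22]
(9, 8, 7)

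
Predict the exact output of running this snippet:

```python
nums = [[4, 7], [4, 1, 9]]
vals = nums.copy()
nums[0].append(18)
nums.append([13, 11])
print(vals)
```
[[4, 7, 18], [4, 1, 9]]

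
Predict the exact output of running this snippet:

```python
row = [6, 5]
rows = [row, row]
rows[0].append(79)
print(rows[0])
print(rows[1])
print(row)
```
[6, 5, 79]
[6, 5, 79]
[6, 5, 79]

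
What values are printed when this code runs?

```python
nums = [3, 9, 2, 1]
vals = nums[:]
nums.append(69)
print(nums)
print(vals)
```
[3, 9, 2, 1, 69]
[3, 9, 2, 1]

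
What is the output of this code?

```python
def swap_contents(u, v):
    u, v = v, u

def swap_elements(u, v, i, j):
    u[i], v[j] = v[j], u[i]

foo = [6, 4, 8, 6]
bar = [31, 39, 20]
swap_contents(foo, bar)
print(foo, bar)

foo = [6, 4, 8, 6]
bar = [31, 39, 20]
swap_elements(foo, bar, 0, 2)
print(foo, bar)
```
[6, 4, 8, 6] [31, 39, 20]
[20, 4, 8, 6] [31, 39, 6]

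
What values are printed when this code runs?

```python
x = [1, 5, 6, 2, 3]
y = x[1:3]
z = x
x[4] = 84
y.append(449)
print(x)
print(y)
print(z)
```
[1, 5, 6, 2, 84]
[5, 6, 449]
[1, 5, 6, 2, 84]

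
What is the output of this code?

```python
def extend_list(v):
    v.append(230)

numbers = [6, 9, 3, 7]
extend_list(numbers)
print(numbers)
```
[6, 9, 3, 7, 230]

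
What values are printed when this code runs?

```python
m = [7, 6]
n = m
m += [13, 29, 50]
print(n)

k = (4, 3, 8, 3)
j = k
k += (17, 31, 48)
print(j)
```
[7, 6, 13, 29, 50]
(4, 3, 8, 3)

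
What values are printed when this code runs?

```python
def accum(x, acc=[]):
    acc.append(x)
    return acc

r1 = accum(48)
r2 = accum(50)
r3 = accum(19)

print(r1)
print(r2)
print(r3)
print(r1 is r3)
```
[48, 50, 19]
[48, 50, 19]
[48, 50, 19]
True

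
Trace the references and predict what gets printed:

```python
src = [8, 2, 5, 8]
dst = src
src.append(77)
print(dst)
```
[8, 2, 5, 8, 77]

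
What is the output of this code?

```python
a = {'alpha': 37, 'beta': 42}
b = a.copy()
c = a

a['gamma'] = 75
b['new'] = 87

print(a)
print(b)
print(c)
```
{'alpha': 37, 'beta': 42, 'gamma': 75}
{'alpha': 37, 'beta': 42, 'new': 87}
{'alpha': 37, 'beta': 42, 'gamma': 75}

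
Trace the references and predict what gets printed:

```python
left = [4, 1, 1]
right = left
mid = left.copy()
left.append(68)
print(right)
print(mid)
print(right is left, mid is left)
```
[4, 1, 1, 68]
[4, 1, 1]
True False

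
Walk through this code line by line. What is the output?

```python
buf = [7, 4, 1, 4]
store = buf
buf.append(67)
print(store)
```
[7, 4, 1, 4, 67]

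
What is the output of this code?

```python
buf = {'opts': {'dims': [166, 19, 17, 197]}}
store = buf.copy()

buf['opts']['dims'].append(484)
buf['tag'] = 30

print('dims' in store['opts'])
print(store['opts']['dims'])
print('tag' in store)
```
True
[166, 19, 17, 197, 484]
False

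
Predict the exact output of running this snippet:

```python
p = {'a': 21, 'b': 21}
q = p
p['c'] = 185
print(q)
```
{'a': 21, 'b': 21, 'c': 185}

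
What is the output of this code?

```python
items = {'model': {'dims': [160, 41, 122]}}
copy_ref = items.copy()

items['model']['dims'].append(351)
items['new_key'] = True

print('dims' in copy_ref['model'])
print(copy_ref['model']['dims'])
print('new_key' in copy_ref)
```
True
[160, 41, 122, 351]
False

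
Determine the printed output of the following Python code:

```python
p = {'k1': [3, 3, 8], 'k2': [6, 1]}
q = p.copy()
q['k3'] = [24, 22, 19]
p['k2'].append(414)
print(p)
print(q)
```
{'k1': [3, 3, 8], 'k2': [6, 1, 414]}
{'k1': [3, 3, 8], 'k2': [6, 1, 414], 'k3': [24, 22, 19]}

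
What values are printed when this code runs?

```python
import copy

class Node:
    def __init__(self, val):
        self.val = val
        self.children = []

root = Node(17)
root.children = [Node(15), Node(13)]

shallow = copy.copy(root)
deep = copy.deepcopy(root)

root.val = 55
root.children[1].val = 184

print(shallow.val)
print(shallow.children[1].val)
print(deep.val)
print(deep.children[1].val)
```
17
184
17
13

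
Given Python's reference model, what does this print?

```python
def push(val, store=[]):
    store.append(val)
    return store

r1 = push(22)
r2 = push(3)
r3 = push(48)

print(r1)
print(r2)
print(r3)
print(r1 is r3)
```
[22, 3, 48]
[22, 3, 48]
[22, 3, 48]
True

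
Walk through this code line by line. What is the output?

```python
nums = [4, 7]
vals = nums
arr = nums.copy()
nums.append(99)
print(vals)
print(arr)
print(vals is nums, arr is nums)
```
[4, 7, 99]
[4, 7]
True False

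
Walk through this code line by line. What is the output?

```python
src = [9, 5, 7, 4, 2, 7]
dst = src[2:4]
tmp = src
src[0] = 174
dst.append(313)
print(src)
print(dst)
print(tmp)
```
[174, 5, 7, 4, 2, 7]
[7, 4, 313]
[174, 5, 7, 4, 2, 7]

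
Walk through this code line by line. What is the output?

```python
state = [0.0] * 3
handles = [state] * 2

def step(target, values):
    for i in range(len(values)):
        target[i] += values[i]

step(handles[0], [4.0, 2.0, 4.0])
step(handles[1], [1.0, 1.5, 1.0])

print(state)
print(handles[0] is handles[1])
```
[5.0, 3.5, 5.0]
True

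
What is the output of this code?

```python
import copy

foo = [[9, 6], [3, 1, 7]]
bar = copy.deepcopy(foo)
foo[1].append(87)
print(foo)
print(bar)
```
[[9, 6], [3, 1, 7, 87]]
[[9, 6], [3, 1, 7]]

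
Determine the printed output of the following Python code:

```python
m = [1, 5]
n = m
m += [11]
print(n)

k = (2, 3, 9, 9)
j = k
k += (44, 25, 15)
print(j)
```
[1, 5, 11]
(2, 3, 9, 9)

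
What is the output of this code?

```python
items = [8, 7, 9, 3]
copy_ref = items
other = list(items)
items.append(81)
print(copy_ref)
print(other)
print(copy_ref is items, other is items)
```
[8, 7, 9, 3, 81]
[8, 7, 9, 3]
True False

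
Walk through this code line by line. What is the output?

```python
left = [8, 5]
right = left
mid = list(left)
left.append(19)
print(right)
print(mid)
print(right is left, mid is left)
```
[8, 5, 19]
[8, 5]
True False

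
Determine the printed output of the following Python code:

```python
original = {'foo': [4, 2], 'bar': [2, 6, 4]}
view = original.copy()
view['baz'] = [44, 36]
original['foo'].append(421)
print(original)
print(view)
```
{'foo': [4, 2, 421], 'bar': [2, 6, 4]}
{'foo': [4, 2, 421], 'bar': [2, 6, 4], 'baz': [44, 36]}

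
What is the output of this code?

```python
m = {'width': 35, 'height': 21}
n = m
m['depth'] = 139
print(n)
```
{'width': 35, 'height': 21, 'depth': 139}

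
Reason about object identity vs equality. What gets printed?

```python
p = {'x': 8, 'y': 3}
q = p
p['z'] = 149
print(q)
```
{'x': 8, 'y': 3, 'z': 149}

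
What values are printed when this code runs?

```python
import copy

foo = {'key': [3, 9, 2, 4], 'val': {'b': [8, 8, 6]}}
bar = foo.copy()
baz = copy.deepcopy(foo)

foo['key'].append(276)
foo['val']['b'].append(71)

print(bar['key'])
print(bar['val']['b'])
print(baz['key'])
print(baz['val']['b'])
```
[3, 9, 2, 4, 276]
[8, 8, 6, 71]
[3, 9, 2, 4]
[8, 8, 6]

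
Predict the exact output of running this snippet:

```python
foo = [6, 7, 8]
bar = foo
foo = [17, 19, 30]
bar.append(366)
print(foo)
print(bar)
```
[17, 19, 30]
[6, 7, 8, 366]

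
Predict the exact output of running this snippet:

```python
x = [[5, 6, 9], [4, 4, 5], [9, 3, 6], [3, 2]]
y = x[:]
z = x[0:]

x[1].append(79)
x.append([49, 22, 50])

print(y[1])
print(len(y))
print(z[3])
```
[4, 4, 5, 79]
4
[3, 2]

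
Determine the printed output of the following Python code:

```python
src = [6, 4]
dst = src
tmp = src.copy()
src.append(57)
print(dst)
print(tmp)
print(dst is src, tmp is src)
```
[6, 4, 57]
[6, 4]
True False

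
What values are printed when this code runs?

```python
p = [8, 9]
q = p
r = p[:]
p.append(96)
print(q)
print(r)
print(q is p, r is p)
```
[8, 9, 96]
[8, 9]
True False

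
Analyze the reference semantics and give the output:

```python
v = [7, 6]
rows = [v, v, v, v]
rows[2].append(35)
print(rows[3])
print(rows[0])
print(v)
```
[7, 6, 35]
[7, 6, 35]
[7, 6, 35]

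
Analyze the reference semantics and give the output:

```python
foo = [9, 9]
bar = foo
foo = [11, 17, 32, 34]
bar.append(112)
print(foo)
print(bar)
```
[11, 17, 32, 34]
[9, 9, 112]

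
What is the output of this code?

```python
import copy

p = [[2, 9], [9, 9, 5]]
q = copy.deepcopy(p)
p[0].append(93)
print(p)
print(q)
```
[[2, 9, 93], [9, 9, 5]]
[[2, 9], [9, 9, 5]]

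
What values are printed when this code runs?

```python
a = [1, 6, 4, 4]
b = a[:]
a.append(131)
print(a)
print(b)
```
[1, 6, 4, 4, 131]
[1, 6, 4, 4]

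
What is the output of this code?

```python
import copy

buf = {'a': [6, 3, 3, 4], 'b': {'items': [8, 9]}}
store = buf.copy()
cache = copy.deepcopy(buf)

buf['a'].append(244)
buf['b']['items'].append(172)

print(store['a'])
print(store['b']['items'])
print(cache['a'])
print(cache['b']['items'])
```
[6, 3, 3, 4, 244]
[8, 9, 172]
[6, 3, 3, 4]
[8, 9]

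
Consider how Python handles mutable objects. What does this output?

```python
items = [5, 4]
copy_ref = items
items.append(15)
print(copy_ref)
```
[5, 4, 15]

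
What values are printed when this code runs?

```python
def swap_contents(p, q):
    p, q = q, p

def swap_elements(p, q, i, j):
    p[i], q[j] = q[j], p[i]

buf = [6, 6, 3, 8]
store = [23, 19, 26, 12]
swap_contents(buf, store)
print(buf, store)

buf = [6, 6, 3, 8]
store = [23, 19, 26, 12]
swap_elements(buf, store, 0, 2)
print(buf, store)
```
[6, 6, 3, 8] [23, 19, 26, 12]
[26, 6, 3, 8] [23, 19, 6, 12]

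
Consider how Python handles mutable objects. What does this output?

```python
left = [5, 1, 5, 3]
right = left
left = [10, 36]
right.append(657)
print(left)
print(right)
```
[10, 36]
[5, 1, 5, 3, 657]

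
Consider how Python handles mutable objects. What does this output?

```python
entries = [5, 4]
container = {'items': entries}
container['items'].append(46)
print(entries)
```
[5, 4, 46]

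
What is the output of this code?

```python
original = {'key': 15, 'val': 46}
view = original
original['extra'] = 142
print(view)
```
{'key': 15, 'val': 46, 'extra': 142}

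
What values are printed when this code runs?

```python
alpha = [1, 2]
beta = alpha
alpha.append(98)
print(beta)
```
[1, 2, 98]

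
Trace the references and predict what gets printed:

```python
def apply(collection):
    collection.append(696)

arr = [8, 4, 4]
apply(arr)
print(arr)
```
[8, 4, 4, 696]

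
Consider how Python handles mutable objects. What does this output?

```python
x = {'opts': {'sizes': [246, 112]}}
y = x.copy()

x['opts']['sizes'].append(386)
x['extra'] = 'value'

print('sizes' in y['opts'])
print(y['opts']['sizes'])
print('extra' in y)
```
True
[246, 112, 386]
False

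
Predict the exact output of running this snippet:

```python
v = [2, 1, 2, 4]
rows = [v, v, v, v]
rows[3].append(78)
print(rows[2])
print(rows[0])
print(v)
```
[2, 1, 2, 4, 78]
[2, 1, 2, 4, 78]
[2, 1, 2, 4, 78]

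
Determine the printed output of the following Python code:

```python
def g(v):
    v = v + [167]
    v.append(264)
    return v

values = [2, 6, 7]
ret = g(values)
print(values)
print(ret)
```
[2, 6, 7]
[2, 6, 7, 167, 264]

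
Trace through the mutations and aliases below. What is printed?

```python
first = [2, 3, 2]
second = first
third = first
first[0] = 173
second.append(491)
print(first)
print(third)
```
[173, 3, 2, 491]
[173, 3, 2, 491]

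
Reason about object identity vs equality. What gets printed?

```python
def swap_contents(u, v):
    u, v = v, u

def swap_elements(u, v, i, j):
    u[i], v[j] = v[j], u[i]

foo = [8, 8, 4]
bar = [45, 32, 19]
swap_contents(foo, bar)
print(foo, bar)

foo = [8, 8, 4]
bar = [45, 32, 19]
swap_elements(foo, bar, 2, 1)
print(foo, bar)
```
[8, 8, 4] [45, 32, 19]
[8, 8, 32] [45, 4, 19]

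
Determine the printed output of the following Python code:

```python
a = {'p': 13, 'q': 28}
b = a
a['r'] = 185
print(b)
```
{'p': 13, 'q': 28, 'r': 185}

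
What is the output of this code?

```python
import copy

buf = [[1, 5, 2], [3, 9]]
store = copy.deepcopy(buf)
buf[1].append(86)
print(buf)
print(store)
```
[[1, 5, 2], [3, 9, 86]]
[[1, 5, 2], [3, 9]]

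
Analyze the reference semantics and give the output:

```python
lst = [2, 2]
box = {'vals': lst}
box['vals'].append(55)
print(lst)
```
[2, 2, 55]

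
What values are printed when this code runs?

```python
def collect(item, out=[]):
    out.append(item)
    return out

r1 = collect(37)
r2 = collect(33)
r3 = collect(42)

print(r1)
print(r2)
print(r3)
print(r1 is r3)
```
[37, 33, 42]
[37, 33, 42]
[37, 33, 42]
True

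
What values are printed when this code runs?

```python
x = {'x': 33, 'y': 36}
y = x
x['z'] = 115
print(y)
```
{'x': 33, 'y': 36, 'z': 115}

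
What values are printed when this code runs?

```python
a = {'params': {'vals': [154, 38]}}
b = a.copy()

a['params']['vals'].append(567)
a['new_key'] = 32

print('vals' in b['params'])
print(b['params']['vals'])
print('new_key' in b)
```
True
[154, 38, 567]
False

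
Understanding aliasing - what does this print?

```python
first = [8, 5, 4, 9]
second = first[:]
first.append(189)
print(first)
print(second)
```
[8, 5, 4, 9, 189]
[8, 5, 4, 9]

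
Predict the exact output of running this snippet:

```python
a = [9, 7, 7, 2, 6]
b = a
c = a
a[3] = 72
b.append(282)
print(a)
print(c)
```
[9, 7, 7, 72, 6, 282]
[9, 7, 7, 72, 6, 282]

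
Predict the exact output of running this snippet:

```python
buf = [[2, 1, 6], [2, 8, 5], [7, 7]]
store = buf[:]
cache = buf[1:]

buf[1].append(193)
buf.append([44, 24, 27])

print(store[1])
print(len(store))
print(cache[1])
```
[2, 8, 5, 193]
3
[7, 7]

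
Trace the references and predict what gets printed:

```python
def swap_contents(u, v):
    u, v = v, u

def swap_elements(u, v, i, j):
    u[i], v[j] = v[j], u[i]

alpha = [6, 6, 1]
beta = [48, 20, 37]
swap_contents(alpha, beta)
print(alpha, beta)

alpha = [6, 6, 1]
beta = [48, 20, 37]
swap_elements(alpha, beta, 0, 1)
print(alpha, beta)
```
[6, 6, 1] [48, 20, 37]
[20, 6, 1] [48, 6, 37]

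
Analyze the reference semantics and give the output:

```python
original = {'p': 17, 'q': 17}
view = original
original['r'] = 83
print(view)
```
{'p': 17, 'q': 17, 'r': 83}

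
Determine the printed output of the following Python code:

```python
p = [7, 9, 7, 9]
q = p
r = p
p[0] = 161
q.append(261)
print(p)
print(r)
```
[161, 9, 7, 9, 261]
[161, 9, 7, 9, 261]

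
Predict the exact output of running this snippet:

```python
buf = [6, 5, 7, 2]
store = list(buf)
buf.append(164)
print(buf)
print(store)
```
[6, 5, 7, 2, 164]
[6, 5, 7, 2]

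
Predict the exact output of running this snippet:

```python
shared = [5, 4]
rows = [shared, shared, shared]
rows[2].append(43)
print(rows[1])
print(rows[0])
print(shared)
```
[5, 4, 43]
[5, 4, 43]
[5, 4, 43]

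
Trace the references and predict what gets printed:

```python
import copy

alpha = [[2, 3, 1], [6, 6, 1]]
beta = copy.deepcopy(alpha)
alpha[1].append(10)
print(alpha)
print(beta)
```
[[2, 3, 1], [6, 6, 1, 10]]
[[2, 3, 1], [6, 6, 1]]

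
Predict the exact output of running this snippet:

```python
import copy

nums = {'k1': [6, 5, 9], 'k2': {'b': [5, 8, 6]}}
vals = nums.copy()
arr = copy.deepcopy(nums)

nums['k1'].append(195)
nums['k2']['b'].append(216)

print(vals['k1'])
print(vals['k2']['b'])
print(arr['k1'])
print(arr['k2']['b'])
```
[6, 5, 9, 195]
[5, 8, 6, 216]
[6, 5, 9]
[5, 8, 6]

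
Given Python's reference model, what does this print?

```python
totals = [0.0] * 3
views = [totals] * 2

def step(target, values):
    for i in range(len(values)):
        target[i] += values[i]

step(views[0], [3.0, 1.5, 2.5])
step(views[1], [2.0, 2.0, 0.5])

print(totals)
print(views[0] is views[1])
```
[5.0, 3.5, 3.0]
True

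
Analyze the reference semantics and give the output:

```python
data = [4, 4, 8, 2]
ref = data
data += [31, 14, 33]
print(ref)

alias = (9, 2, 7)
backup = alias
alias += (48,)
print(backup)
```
[4, 4, 8, 2, 31, 14, 33]
(9, 2, 7)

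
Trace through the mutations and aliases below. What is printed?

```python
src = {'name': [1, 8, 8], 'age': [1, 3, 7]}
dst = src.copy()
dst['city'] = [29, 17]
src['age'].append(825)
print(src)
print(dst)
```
{'name': [1, 8, 8], 'age': [1, 3, 7, 825]}
{'name': [1, 8, 8], 'age': [1, 3, 7, 825], 'city': [29, 17]}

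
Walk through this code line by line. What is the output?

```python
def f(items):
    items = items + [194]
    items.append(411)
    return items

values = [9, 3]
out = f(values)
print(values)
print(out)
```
[9, 3]
[9, 3, 194, 411]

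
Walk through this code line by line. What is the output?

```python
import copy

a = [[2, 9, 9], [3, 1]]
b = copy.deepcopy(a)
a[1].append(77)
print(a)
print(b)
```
[[2, 9, 9], [3, 1, 77]]
[[2, 9, 9], [3, 1]]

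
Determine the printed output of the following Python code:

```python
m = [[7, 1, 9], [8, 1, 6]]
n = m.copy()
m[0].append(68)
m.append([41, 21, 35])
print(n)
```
[[7, 1, 9, 68], [8, 1, 6]]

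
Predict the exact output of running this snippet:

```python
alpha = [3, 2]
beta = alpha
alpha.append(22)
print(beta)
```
[3, 2, 22]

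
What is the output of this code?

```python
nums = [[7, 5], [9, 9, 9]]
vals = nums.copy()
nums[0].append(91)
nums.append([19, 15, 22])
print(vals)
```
[[7, 5, 91], [9, 9, 9]]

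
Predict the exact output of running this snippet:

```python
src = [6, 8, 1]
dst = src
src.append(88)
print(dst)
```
[6, 8, 1, 88]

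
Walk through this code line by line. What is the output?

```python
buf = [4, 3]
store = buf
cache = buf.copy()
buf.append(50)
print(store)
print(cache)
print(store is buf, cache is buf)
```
[4, 3, 50]
[4, 3]
True False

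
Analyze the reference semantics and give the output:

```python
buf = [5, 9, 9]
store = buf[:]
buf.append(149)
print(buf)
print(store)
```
[5, 9, 9, 149]
[5, 9, 9]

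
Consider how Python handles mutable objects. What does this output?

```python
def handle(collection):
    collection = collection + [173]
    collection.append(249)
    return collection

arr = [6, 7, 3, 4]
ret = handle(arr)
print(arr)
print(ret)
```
[6, 7, 3, 4]
[6, 7, 3, 4, 173, 249]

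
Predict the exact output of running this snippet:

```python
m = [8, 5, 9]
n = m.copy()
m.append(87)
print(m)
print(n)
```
[8, 5, 9, 87]
[8, 5, 9]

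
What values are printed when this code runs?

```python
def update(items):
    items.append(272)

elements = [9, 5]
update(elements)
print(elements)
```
[9, 5, 272]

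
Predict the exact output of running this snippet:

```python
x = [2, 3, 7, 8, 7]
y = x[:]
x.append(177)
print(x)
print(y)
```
[2, 3, 7, 8, 7, 177]
[2, 3, 7, 8, 7]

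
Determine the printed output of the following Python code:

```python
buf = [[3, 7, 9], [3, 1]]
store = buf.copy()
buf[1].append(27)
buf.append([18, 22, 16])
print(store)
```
[[3, 7, 9], [3, 1, 27]]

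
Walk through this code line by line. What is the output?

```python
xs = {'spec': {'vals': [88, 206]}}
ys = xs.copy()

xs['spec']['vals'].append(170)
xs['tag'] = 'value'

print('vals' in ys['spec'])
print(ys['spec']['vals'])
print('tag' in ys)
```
True
[88, 206, 170]
False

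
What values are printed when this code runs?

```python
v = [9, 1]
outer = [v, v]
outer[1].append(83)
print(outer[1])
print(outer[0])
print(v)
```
[9, 1, 83]
[9, 1, 83]
[9, 1, 83]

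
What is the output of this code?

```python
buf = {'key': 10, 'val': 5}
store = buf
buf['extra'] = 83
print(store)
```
{'key': 10, 'val': 5, 'extra': 83}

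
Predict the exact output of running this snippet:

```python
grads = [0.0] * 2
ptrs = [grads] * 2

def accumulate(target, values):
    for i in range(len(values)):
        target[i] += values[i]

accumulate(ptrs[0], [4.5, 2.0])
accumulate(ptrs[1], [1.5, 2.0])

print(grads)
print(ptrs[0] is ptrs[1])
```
[6.0, 4.0]
True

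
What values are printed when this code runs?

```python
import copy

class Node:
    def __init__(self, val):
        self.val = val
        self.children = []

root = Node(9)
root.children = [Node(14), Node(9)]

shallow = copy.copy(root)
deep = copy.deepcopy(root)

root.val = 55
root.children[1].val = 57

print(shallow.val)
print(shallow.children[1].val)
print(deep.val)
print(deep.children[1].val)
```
9
57
9
9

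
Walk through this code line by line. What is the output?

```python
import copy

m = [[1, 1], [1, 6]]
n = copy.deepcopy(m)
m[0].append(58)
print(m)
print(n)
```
[[1, 1, 58], [1, 6]]
[[1, 1], [1, 6]]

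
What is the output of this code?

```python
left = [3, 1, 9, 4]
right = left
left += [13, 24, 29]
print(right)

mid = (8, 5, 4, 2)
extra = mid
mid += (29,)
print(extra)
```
[3, 1, 9, 4, 13, 24, 29]
(8, 5, 4, 2)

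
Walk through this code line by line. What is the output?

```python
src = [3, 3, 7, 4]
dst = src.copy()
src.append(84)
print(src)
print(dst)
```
[3, 3, 7, 4, 84]
[3, 3, 7, 4]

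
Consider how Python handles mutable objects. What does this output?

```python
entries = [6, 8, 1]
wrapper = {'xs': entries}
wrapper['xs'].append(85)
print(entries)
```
[6, 8, 1, 85]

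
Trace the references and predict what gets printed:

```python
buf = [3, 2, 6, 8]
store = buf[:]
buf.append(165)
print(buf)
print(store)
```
[3, 2, 6, 8, 165]
[3, 2, 6, 8]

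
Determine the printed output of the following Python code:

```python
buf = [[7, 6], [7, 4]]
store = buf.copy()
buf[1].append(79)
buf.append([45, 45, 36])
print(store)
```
[[7, 6], [7, 4, 79]]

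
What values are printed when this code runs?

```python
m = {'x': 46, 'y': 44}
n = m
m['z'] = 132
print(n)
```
{'x': 46, 'y': 44, 'z': 132}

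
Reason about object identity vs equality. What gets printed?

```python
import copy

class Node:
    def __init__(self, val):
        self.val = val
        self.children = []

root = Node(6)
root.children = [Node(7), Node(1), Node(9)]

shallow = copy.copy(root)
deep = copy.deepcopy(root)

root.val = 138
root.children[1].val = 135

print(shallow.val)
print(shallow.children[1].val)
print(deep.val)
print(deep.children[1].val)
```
6
135
6
1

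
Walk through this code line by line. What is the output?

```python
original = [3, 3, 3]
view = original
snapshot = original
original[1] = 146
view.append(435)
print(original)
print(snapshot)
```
[3, 146, 3, 435]
[3, 146, 3, 435]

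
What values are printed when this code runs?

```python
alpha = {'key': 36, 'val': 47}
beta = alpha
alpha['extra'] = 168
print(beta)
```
{'key': 36, 'val': 47, 'extra': 168}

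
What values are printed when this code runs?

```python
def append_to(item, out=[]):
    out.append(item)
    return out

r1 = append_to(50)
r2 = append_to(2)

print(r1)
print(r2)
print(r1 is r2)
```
[50, 2]
[50, 2]
True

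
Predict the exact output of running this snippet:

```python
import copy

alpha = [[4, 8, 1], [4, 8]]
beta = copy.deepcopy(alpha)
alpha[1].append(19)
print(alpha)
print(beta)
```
[[4, 8, 1], [4, 8, 19]]
[[4, 8, 1], [4, 8]]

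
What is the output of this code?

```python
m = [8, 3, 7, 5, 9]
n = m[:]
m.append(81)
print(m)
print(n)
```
[8, 3, 7, 5, 9, 81]
[8, 3, 7, 5, 9]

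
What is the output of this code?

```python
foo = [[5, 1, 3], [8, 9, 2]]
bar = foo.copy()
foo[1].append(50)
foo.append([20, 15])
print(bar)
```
[[5, 1, 3], [8, 9, 2, 50]]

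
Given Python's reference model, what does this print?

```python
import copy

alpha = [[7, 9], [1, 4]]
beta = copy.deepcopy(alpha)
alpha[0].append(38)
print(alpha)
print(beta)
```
[[7, 9, 38], [1, 4]]
[[7, 9], [1, 4]]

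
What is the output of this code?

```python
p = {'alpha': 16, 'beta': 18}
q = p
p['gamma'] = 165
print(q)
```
{'alpha': 16, 'beta': 18, 'gamma': 165}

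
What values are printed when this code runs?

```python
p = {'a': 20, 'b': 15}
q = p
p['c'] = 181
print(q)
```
{'a': 20, 'b': 15, 'c': 181}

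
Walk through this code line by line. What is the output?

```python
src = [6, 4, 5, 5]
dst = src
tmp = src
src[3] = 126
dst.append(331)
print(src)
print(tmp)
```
[6, 4, 5, 126, 331]
[6, 4, 5, 126, 331]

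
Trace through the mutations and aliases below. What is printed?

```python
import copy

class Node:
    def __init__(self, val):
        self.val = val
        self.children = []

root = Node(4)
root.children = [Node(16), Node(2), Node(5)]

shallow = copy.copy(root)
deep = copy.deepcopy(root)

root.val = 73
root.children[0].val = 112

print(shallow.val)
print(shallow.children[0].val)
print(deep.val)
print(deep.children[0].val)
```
4
112
4
16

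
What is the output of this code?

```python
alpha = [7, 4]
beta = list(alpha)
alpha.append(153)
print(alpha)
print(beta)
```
[7, 4, 153]
[7, 4]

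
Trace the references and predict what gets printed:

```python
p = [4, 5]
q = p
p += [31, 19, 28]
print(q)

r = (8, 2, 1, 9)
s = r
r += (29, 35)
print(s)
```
[4, 5, 31, 19, 28]
(8, 2, 1, 9)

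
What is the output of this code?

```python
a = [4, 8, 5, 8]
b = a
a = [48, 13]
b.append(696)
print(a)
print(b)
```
[48, 13]
[4, 8, 5, 8, 696]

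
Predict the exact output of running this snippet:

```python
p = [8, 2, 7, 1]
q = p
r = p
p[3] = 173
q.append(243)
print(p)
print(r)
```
[8, 2, 7, 173, 243]
[8, 2, 7, 173, 243]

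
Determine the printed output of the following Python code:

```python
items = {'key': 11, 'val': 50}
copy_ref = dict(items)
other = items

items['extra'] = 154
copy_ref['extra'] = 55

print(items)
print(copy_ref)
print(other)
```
{'key': 11, 'val': 50, 'extra': 154}
{'key': 11, 'val': 50, 'extra': 55}
{'key': 11, 'val': 50, 'extra': 154}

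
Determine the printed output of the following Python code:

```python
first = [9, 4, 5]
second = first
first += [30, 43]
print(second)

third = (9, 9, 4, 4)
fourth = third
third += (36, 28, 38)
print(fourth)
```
[9, 4, 5, 30, 43]
(9, 9, 4, 4)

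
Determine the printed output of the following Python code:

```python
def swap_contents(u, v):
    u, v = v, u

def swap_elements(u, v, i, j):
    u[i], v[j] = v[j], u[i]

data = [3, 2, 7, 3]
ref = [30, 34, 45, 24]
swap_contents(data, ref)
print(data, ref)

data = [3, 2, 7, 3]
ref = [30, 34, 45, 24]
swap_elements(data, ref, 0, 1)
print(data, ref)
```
[3, 2, 7, 3] [30, 34, 45, 24]
[34, 2, 7, 3] [30, 3, 45, 24]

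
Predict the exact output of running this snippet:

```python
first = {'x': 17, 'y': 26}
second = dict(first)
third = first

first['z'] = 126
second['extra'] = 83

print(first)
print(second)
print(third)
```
{'x': 17, 'y': 26, 'z': 126}
{'x': 17, 'y': 26, 'extra': 83}
{'x': 17, 'y': 26, 'z': 126}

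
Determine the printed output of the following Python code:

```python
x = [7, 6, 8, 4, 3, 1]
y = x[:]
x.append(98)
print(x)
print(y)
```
[7, 6, 8, 4, 3, 1, 98]
[7, 6, 8, 4, 3, 1]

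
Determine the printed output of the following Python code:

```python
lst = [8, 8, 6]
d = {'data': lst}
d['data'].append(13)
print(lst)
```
[8, 8, 6, 13]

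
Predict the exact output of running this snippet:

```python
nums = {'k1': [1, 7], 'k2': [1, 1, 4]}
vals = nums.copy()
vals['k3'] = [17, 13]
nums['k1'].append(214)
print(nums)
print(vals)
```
{'k1': [1, 7, 214], 'k2': [1, 1, 4]}
{'k1': [1, 7, 214], 'k2': [1, 1, 4], 'k3': [17, 13]}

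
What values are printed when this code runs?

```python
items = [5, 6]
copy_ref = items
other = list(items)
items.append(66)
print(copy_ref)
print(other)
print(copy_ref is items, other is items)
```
[5, 6, 66]
[5, 6]
True False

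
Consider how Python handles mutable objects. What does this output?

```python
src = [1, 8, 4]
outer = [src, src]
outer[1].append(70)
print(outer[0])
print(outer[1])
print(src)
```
[1, 8, 4, 70]
[1, 8, 4, 70]
[1, 8, 4, 70]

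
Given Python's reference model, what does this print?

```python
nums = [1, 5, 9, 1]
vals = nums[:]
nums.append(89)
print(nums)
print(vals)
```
[1, 5, 9, 1, 89]
[1, 5, 9, 1]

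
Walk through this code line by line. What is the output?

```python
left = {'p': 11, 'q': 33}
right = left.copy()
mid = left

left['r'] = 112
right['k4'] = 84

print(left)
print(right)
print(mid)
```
{'p': 11, 'q': 33, 'r': 112}
{'p': 11, 'q': 33, 'k4': 84}
{'p': 11, 'q': 33, 'r': 112}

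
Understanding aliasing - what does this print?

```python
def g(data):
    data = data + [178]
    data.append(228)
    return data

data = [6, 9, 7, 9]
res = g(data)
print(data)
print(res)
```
[6, 9, 7, 9]
[6, 9, 7, 9, 178, 228]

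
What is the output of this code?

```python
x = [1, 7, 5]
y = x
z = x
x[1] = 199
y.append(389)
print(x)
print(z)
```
[1, 199, 5, 389]
[1, 199, 5, 389]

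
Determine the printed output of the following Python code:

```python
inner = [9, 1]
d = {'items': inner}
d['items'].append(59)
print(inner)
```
[9, 1, 59]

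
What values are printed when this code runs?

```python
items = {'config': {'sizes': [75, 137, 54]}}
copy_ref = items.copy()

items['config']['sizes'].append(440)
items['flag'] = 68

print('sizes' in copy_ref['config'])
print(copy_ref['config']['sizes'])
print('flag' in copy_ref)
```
True
[75, 137, 54, 440]
False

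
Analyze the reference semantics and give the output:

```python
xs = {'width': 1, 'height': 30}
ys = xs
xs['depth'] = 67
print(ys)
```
{'width': 1, 'height': 30, 'depth': 67}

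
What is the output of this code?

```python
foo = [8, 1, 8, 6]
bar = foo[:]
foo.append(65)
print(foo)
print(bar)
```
[8, 1, 8, 6, 65]
[8, 1, 8, 6]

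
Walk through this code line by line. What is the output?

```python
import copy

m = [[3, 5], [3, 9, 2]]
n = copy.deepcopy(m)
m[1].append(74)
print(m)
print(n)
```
[[3, 5], [3, 9, 2, 74]]
[[3, 5], [3, 9, 2]]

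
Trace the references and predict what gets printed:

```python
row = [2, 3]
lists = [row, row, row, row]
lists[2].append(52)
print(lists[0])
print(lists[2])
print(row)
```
[2, 3, 52]
[2, 3, 52]
[2, 3, 52]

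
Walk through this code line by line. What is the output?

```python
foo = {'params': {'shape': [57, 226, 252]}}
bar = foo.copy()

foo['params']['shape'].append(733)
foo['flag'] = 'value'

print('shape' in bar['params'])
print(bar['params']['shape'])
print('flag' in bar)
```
True
[57, 226, 252, 733]
False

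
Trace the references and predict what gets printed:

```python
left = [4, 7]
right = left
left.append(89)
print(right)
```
[4, 7, 89]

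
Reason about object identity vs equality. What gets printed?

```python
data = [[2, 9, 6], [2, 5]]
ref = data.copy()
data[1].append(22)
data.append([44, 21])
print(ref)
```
[[2, 9, 6], [2, 5, 22]]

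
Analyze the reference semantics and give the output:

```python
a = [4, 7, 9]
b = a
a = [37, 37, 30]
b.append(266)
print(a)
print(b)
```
[37, 37, 30]
[4, 7, 9, 266]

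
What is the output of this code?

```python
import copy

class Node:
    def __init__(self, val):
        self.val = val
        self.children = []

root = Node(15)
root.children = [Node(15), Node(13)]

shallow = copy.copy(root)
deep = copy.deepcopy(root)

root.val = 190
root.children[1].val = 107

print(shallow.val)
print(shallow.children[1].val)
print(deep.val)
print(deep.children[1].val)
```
15
107
15
13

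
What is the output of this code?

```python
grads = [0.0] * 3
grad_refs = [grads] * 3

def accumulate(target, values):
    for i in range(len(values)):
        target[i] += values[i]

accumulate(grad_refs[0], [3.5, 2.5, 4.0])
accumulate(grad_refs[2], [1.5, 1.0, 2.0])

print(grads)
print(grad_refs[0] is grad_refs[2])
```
[5.0, 3.5, 6.0]
True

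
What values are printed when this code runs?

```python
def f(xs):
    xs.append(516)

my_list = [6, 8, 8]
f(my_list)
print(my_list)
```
[6, 8, 8, 516]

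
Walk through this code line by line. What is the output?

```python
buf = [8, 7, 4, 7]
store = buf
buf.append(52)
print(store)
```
[8, 7, 4, 7, 52]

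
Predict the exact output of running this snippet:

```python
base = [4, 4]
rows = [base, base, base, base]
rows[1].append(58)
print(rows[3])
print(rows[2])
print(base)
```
[4, 4, 58]
[4, 4, 58]
[4, 4, 58]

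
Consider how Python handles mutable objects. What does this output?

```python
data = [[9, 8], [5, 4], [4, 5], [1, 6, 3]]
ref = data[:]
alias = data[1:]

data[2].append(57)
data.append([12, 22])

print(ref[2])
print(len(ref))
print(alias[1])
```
[4, 5, 57]
4
[4, 5, 57]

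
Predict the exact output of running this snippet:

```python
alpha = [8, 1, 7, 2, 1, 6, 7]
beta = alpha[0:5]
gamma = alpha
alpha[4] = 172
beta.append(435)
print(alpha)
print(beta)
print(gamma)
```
[8, 1, 7, 2, 172, 6, 7]
[8, 1, 7, 2, 1, 435]
[8, 1, 7, 2, 172, 6, 7]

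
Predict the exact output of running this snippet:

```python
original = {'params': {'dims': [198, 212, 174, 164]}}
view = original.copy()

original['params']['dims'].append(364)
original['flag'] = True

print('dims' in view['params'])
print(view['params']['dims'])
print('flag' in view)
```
True
[198, 212, 174, 164, 364]
False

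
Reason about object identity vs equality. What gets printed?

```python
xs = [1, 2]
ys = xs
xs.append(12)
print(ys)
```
[1, 2, 12]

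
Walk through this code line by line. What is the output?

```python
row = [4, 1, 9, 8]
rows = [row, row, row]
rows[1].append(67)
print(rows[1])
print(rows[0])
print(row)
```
[4, 1, 9, 8, 67]
[4, 1, 9, 8, 67]
[4, 1, 9, 8, 67]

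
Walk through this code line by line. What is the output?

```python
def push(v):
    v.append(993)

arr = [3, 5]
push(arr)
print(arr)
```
[3, 5, 993]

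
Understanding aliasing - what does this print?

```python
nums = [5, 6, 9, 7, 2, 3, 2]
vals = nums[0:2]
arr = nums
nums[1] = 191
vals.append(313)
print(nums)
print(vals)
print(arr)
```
[5, 191, 9, 7, 2, 3, 2]
[5, 6, 313]
[5, 191, 9, 7, 2, 3, 2]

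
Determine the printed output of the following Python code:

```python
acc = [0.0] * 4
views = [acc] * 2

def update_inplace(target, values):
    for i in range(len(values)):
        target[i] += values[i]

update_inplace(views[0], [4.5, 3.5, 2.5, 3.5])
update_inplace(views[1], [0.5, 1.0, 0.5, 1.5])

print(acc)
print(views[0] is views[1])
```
[5.0, 4.5, 3.0, 5.0]
True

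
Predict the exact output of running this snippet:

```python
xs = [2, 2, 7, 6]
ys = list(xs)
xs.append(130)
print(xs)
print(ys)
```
[2, 2, 7, 6, 130]
[2, 2, 7, 6]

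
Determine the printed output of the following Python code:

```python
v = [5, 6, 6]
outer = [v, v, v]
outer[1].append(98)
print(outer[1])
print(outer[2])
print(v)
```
[5, 6, 6, 98]
[5, 6, 6, 98]
[5, 6, 6, 98]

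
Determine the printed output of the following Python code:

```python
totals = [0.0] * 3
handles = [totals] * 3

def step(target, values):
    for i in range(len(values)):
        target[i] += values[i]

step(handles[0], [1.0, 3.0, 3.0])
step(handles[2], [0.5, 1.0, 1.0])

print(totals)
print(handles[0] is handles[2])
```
[1.5, 4.0, 4.0]
True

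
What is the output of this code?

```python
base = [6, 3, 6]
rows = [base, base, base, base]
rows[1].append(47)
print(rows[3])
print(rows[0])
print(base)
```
[6, 3, 6, 47]
[6, 3, 6, 47]
[6, 3, 6, 47]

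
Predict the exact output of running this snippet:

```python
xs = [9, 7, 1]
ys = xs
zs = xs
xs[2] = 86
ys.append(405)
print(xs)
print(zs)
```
[9, 7, 86, 405]
[9, 7, 86, 405]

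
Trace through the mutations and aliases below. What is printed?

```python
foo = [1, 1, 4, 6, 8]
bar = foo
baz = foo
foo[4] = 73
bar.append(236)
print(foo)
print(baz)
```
[1, 1, 4, 6, 73, 236]
[1, 1, 4, 6, 73, 236]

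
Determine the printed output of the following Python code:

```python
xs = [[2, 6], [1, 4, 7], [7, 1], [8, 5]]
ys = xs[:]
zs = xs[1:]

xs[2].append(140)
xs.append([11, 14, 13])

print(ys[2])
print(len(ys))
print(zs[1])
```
[7, 1, 140]
4
[7, 1, 140]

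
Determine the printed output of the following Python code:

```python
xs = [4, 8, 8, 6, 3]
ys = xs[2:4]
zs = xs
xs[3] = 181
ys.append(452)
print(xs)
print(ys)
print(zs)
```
[4, 8, 8, 181, 3]
[8, 6, 452]
[4, 8, 8, 181, 3]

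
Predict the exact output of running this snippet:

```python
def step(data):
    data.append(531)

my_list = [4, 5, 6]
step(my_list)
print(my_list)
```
[4, 5, 6, 531]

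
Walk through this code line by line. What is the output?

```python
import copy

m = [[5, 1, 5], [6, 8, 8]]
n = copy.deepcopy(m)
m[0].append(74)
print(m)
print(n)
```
[[5, 1, 5, 74], [6, 8, 8]]
[[5, 1, 5], [6, 8, 8]]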